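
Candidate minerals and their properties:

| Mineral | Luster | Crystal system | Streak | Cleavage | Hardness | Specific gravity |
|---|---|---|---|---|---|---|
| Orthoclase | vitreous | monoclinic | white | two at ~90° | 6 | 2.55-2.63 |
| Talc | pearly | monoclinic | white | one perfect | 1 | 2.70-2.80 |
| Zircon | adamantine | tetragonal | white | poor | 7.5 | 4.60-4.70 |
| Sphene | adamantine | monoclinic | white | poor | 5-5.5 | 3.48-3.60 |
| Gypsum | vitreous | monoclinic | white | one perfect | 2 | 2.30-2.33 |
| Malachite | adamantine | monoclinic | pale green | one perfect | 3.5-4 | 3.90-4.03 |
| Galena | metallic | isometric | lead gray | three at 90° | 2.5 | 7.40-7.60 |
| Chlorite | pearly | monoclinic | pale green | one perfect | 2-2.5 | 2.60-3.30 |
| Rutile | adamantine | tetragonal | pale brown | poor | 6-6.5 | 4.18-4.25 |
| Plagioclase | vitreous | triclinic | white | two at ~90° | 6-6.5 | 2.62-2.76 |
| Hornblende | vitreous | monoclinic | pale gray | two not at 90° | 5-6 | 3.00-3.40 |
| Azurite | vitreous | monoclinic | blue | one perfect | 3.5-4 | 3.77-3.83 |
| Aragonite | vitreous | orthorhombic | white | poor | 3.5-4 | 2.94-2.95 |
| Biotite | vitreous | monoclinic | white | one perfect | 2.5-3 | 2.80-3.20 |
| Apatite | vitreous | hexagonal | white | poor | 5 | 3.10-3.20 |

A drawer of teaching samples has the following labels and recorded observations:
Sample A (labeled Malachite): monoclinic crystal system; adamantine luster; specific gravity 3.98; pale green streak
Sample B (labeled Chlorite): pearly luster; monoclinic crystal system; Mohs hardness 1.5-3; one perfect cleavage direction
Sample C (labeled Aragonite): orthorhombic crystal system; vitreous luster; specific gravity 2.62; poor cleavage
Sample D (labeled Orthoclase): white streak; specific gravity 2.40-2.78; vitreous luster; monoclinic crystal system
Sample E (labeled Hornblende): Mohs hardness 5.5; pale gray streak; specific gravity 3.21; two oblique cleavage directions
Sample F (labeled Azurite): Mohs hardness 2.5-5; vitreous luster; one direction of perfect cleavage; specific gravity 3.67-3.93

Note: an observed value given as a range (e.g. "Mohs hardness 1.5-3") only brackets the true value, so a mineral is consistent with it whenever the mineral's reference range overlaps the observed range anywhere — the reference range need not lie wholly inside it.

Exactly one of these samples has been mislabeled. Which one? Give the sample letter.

C

Sample A: observations are consistent with Malachite.
Sample B: observations are consistent with Chlorite.
Sample C: Aragonite has SG 2.94-2.95, but the record shows specific gravity 2.62 — this label is wrong.
Sample D: observations are consistent with Orthoclase.
Sample E: observations are consistent with Hornblende.
Sample F: observations are consistent with Azurite.
Sample C is the mislabeled one.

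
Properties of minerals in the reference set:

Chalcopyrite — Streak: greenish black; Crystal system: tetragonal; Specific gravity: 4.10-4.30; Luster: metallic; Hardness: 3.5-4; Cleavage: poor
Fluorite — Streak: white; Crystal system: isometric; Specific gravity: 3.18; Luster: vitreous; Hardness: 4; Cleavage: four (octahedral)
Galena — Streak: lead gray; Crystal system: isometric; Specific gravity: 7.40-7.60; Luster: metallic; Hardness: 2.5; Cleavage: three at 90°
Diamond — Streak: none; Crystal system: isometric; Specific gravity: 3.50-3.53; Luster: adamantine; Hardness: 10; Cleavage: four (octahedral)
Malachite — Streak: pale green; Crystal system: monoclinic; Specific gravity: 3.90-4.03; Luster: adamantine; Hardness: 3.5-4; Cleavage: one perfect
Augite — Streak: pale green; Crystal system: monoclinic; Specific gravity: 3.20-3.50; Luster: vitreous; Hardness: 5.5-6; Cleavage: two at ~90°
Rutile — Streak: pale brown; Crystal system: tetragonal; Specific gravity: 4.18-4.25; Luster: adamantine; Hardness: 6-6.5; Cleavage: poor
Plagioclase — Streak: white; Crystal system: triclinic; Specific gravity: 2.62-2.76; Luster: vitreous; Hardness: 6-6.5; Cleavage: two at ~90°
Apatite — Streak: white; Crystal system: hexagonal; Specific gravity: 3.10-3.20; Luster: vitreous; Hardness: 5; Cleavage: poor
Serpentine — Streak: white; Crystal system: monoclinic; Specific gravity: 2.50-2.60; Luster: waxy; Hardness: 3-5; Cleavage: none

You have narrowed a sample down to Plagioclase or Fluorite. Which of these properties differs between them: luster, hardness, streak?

hardness

Luster: both vitreous — shared.
Hardness: Plagioclase 6-6.5, Fluorite 4 — different.
Streak: both white — shared.
Of the listed properties, hardness is the one that separates them.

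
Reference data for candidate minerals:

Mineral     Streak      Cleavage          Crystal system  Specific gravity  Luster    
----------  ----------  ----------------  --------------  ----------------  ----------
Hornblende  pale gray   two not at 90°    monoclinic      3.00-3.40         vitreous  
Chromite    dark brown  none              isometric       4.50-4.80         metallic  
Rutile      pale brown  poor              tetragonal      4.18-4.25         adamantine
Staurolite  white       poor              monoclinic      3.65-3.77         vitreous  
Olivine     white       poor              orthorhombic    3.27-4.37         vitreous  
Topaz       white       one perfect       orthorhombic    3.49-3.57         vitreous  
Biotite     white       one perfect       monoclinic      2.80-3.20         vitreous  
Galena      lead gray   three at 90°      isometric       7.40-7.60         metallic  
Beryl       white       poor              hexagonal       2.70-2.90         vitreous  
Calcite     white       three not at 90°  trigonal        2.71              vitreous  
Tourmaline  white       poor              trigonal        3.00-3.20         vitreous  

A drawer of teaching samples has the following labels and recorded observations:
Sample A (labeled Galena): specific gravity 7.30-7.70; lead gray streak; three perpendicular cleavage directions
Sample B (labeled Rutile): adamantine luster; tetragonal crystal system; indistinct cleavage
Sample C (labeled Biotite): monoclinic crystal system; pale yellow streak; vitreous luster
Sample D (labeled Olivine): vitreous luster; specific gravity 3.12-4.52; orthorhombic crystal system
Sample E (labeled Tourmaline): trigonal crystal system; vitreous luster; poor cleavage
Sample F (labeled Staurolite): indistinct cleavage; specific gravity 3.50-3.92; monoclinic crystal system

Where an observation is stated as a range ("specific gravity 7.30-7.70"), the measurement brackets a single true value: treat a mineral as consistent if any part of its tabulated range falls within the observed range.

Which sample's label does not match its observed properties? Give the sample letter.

Sample A: all recorded properties match Galena.
Sample B: all recorded properties match Rutile.
Sample C: pale yellow streak is outside the reference for Biotite (white streak) — mislabeled.
Sample D: all recorded properties match Olivine.
Sample E: all recorded properties match Tourmaline.
Sample F: all recorded properties match Staurolite.
The mislabeled specimen is C.

C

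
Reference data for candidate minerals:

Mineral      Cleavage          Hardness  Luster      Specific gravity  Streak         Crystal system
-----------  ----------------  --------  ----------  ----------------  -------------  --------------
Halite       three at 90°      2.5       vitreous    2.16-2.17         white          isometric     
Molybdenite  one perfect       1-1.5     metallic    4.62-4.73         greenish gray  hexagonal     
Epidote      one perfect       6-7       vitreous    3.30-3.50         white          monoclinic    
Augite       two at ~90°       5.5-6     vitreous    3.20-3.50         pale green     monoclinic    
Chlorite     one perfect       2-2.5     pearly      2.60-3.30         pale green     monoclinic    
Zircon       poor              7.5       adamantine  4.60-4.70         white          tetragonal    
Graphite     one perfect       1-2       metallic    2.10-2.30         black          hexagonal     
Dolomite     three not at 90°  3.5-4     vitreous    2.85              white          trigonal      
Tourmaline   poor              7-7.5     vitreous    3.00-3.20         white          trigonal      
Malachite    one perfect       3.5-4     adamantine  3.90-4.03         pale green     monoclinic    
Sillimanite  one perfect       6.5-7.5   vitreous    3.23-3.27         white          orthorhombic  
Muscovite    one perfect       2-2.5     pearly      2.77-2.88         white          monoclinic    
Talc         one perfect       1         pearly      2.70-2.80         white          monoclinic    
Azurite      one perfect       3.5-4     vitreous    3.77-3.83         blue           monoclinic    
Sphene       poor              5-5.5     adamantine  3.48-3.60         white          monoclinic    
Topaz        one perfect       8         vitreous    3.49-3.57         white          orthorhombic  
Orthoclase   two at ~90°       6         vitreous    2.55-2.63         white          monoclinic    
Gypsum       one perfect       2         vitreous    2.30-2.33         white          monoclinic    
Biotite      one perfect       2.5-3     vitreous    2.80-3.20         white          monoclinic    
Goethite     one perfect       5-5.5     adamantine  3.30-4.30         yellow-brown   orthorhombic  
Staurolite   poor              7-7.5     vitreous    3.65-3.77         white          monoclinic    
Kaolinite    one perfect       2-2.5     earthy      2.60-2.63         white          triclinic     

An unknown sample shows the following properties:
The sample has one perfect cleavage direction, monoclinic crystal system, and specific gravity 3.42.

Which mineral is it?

One perfect cleavage direction — narrows the field to Molybdenite, Epidote, Chlorite, Graphite, Malachite, Sillimanite, Muscovite, Talc, Azurite, Topaz, Gypsum, Biotite, Goethite, Kaolinite.
Monoclinic crystal system rules out Molybdenite, Graphite, Sillimanite, Topaz, Goethite, Kaolinite.
Specific gravity 3.42 — only Epidote remains.
Only Epidote satisfies all observations.

Epidote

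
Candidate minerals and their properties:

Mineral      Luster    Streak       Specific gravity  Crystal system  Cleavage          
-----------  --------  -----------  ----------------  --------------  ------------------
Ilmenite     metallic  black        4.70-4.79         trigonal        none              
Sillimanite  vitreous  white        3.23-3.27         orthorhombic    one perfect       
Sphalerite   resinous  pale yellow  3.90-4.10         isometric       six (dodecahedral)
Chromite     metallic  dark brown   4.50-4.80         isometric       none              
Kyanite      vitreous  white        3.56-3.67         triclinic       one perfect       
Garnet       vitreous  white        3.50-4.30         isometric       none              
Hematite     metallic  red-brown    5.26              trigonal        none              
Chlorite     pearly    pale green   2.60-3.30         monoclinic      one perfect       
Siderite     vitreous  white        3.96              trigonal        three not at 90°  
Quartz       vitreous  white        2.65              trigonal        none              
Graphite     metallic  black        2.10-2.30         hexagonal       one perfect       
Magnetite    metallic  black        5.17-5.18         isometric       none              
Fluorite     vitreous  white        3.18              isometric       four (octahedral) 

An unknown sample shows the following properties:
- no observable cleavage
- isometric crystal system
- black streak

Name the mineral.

No observable cleavage — narrows the field to Ilmenite, Chromite, Garnet, Hematite, Quartz, Magnetite.
Isometric crystal system eliminates Ilmenite, Hematite, Quartz.
Black streak — narrows the field to Magnetite.
The only mineral consistent with every observation is Magnetite.

Magnetite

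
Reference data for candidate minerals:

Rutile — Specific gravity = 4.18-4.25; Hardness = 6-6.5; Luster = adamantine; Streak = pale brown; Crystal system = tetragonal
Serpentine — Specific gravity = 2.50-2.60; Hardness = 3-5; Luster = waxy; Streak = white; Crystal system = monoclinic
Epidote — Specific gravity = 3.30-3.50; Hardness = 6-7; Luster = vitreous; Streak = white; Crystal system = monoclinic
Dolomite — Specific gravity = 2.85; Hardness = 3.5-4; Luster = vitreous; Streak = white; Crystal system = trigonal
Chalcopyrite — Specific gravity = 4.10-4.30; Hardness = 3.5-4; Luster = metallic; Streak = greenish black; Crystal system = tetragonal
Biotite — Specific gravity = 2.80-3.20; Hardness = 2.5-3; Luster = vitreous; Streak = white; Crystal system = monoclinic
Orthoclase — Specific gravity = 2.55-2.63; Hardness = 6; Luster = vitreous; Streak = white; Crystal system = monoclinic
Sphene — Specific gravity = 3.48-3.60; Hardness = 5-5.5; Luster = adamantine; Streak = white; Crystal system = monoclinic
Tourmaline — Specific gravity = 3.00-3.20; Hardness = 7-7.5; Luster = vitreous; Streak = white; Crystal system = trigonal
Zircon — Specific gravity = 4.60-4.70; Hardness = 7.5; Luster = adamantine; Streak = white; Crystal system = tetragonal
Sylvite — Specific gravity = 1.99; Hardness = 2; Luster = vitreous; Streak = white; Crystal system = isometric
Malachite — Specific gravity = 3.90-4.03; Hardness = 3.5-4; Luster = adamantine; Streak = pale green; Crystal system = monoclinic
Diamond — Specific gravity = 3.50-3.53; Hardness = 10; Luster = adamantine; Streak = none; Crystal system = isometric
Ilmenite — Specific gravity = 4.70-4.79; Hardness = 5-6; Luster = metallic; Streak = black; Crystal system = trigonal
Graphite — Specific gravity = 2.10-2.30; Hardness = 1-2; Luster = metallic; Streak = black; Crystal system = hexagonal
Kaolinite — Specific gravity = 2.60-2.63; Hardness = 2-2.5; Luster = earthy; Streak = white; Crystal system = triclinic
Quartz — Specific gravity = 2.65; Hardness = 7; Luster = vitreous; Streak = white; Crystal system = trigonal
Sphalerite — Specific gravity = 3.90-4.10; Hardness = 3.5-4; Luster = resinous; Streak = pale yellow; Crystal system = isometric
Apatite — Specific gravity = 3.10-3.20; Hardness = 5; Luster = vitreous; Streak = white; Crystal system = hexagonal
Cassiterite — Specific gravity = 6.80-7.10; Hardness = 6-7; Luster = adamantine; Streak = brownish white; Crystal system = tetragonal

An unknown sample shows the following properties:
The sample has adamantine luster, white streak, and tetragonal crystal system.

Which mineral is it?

Adamantine luster — narrows the field to Rutile, Sphene, Zircon, Malachite, Diamond, Cassiterite.
White streak — Sphene, Zircon remain.
Tetragonal crystal system is inconsistent with Sphene.
The only mineral consistent with every observation is Zircon.

Zircon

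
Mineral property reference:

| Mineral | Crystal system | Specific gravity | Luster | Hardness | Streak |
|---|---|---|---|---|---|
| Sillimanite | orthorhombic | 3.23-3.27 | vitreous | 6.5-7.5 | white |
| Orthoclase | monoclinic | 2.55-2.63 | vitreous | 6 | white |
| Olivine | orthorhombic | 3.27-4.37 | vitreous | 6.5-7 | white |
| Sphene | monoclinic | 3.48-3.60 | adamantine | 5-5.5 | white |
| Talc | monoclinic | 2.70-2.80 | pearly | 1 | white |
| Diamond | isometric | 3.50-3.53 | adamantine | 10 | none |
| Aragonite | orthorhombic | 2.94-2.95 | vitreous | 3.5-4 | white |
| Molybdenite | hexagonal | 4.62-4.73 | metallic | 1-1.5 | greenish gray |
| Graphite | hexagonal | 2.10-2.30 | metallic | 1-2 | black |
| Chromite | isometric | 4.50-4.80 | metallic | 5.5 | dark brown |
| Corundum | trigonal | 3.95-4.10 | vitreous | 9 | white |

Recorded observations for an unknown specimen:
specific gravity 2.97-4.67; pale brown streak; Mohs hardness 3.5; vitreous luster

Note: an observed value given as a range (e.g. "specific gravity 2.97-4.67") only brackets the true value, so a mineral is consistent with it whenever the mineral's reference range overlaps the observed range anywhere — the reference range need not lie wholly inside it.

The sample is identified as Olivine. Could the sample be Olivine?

No

Specific gravity 2.97-4.67 — fits Olivine (SG 3.27-4.37).
Pale brown streak — Olivine has white streak; a mismatch.
Mohs hardness 3.5 — Olivine has hardness 6.5-7; a mismatch.
Vitreous luster — fits Olivine (vitreous luster).
2 of the observed properties are inconsistent with Olivine.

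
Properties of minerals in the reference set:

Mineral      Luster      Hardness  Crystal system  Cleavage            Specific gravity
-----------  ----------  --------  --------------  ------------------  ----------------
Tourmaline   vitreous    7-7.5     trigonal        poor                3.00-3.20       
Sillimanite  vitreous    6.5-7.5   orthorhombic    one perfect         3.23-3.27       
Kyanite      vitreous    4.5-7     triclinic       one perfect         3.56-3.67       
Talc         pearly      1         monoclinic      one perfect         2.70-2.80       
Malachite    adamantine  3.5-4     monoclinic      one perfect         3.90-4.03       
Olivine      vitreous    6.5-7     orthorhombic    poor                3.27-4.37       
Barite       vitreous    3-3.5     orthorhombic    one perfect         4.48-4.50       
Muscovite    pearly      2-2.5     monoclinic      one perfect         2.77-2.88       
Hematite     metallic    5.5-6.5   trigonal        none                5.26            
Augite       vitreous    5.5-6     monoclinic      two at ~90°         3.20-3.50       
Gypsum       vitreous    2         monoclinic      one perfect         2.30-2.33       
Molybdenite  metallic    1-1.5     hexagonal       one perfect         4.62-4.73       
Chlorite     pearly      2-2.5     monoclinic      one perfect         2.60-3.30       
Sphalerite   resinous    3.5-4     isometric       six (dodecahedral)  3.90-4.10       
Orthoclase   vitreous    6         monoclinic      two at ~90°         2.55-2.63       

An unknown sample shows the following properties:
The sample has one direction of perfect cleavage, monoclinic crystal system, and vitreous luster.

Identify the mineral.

Gypsum

One direction of perfect cleavage excludes Tourmaline, Olivine, Hematite, Augite, Sphalerite, Orthoclase.
Monoclinic crystal system is inconsistent with Sillimanite, Kyanite, Barite, Molybdenite.
Vitreous luster — leaves Gypsum.
The only mineral consistent with every observation is Gypsum.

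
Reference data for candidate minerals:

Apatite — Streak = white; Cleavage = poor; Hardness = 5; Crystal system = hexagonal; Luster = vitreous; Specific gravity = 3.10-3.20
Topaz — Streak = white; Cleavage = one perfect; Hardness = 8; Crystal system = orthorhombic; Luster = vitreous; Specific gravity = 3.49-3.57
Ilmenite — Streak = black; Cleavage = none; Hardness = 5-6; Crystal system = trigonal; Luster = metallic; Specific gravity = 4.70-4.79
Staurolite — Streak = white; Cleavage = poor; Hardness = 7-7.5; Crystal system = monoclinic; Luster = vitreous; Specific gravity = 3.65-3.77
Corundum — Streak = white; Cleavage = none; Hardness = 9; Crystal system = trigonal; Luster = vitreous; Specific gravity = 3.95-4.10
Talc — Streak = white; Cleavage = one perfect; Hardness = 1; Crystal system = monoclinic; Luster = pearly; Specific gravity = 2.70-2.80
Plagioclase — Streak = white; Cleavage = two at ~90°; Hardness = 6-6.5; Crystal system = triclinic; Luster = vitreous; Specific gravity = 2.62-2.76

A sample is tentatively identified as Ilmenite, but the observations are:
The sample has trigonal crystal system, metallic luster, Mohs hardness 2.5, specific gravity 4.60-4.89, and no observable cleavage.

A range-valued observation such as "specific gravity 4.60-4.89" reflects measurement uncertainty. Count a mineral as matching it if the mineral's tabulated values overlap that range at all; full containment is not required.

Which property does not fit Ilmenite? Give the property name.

hardness

Trigonal crystal system: Ilmenite has trigonal system — within range.
Metallic luster: Ilmenite has metallic luster — within range.
Mohs hardness 2.5: Ilmenite has hardness 5-6 — does not match.
Specific gravity 4.60-4.89: Ilmenite has SG 4.70-4.79 — within range.
No observable cleavage: Ilmenite has cleavage none — within range.
The hardness is the one property that does not fit.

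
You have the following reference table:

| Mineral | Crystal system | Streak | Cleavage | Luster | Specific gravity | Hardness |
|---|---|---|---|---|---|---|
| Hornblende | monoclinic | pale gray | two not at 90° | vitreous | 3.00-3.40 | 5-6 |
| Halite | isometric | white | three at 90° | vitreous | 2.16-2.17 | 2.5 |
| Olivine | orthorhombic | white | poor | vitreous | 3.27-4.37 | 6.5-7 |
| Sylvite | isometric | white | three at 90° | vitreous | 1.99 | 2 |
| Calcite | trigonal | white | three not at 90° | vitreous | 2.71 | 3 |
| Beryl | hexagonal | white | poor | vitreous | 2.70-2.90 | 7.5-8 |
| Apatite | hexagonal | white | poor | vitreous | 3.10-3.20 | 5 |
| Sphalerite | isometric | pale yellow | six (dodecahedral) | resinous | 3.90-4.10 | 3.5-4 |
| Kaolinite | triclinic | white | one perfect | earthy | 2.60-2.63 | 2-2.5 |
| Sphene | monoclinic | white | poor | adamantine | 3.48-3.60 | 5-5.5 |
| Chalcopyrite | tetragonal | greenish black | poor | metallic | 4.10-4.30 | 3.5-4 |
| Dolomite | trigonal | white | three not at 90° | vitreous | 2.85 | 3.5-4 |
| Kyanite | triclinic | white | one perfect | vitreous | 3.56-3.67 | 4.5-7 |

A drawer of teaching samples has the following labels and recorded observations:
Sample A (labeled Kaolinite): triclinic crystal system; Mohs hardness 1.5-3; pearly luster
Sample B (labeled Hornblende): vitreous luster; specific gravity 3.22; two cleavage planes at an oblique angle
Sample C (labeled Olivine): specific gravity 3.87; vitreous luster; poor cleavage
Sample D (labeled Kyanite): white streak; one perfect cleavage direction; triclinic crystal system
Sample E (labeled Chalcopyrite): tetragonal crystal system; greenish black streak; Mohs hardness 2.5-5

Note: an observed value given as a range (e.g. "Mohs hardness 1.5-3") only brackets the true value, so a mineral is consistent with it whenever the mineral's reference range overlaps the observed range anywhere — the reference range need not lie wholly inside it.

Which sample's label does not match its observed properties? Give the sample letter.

Sample A: pearly luster is outside the reference for Kaolinite (earthy luster) — mislabeled.
Sample B: all recorded properties match Hornblende.
Sample C: all recorded properties match Olivine.
Sample D: all recorded properties match Kyanite.
Sample E: all recorded properties match Chalcopyrite.
Only sample A is inconsistent with its label.

A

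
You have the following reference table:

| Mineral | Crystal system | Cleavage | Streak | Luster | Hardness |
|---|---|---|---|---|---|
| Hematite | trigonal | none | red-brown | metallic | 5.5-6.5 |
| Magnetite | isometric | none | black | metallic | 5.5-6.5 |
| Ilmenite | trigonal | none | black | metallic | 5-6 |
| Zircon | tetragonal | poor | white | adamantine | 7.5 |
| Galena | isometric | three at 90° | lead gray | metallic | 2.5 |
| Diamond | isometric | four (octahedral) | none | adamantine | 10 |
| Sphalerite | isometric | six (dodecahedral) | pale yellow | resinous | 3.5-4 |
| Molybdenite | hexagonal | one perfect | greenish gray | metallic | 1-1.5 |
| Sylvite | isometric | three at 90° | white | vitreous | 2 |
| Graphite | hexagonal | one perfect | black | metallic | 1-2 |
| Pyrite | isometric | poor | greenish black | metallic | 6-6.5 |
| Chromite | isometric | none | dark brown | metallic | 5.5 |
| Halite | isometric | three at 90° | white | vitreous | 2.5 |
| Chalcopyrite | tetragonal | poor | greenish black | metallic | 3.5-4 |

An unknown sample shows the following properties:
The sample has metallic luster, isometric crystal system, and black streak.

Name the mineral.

Magnetite

Metallic luster excludes Zircon, Diamond, Sphalerite, Sylvite, Halite.
Isometric crystal system: leaves Magnetite, Galena, Pyrite, Chromite.
Black streak: only Magnetite remains.
The only mineral consistent with every observation is Magnetite.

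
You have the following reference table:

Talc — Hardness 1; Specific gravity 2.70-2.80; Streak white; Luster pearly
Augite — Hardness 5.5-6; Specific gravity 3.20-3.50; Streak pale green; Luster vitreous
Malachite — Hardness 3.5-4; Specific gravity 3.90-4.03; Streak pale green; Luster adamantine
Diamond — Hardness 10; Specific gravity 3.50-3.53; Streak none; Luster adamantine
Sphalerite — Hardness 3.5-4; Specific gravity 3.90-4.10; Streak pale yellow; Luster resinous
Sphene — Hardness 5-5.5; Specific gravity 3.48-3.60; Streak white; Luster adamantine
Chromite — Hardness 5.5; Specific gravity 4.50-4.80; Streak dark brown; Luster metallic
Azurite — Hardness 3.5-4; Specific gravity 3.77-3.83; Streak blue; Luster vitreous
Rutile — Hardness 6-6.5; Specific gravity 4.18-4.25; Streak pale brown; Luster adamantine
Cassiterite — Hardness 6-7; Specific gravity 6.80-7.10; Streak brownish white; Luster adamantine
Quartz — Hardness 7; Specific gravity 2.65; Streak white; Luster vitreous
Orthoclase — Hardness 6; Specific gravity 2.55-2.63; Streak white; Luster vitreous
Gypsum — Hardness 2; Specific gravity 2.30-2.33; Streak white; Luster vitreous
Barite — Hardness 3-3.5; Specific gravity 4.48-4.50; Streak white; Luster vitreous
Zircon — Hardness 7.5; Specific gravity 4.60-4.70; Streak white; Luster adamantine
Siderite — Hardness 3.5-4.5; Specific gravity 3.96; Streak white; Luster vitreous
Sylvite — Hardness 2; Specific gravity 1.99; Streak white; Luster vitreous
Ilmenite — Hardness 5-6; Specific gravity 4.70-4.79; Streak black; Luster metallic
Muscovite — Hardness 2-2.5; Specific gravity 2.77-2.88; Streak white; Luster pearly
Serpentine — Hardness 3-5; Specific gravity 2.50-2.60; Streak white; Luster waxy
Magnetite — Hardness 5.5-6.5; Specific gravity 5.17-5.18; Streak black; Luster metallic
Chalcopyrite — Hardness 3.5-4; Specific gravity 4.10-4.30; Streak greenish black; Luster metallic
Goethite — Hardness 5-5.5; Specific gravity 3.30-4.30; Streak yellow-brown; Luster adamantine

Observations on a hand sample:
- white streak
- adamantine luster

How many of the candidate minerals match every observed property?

White streak: only Talc, Sphene, Quartz, Orthoclase, Gypsum, Barite, Zircon, Siderite, Sylvite, Muscovite, Serpentine remain.
Adamantine luster: only Sphene, Zircon remain.
Consistent with every observation: Sphene, Zircon.
That is 2 minerals.

2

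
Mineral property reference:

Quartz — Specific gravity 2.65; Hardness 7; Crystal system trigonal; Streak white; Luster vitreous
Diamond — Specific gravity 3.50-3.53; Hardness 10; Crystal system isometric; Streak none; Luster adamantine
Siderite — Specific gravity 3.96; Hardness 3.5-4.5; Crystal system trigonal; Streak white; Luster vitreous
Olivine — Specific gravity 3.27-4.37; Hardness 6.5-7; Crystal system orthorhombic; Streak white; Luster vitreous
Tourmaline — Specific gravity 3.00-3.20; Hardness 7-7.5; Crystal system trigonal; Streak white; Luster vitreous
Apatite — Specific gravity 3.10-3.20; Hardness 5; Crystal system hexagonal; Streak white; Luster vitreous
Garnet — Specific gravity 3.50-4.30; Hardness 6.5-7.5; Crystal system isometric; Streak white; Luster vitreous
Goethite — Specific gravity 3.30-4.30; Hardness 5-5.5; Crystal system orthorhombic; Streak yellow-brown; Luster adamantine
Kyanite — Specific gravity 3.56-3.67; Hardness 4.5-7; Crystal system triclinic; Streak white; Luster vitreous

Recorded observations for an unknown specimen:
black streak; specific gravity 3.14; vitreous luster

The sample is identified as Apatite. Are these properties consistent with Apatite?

No

Black streak — Apatite has white streak; which does not match.
Specific gravity 3.14 — consistent with Apatite (SG 3.10-3.20).
Vitreous luster — consistent with Apatite (vitreous luster).
Streak alone is enough to reject Apatite.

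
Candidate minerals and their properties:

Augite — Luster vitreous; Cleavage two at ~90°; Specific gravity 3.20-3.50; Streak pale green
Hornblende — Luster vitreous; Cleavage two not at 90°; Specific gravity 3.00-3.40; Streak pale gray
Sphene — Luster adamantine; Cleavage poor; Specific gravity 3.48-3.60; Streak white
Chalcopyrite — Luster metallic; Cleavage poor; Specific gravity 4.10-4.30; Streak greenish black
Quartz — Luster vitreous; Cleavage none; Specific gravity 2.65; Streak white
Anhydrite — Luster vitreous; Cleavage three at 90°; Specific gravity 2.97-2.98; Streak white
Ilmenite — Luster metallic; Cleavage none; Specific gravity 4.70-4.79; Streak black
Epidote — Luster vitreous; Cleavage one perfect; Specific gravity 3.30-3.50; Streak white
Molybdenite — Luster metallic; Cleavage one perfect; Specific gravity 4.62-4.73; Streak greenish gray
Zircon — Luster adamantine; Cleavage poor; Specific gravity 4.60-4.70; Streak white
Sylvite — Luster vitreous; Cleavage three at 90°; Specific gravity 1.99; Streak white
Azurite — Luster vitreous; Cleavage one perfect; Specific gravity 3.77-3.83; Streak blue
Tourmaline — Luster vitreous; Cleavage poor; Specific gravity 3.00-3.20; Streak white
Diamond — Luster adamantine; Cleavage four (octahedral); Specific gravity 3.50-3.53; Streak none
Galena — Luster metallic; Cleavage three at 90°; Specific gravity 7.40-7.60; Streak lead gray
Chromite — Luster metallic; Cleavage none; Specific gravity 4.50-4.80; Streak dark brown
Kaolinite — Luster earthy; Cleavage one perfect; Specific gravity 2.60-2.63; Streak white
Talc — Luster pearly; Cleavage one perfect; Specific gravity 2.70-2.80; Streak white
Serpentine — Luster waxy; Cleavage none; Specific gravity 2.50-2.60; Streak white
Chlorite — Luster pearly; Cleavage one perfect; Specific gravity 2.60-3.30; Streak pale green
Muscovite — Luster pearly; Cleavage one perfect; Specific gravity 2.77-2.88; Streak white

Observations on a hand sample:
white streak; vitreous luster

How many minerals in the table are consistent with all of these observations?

5

White streak — only Sphene, Quartz, Anhydrite, Epidote, Zircon, Sylvite, Tourmaline, Kaolinite, Talc, Serpentine, Muscovite remain.
Vitreous luster — leaves Quartz, Anhydrite, Epidote, Sylvite, Tourmaline.
The minerals that satisfy all observations are Anhydrite, Epidote, Quartz, Sylvite, Tourmaline.
That is 5 minerals.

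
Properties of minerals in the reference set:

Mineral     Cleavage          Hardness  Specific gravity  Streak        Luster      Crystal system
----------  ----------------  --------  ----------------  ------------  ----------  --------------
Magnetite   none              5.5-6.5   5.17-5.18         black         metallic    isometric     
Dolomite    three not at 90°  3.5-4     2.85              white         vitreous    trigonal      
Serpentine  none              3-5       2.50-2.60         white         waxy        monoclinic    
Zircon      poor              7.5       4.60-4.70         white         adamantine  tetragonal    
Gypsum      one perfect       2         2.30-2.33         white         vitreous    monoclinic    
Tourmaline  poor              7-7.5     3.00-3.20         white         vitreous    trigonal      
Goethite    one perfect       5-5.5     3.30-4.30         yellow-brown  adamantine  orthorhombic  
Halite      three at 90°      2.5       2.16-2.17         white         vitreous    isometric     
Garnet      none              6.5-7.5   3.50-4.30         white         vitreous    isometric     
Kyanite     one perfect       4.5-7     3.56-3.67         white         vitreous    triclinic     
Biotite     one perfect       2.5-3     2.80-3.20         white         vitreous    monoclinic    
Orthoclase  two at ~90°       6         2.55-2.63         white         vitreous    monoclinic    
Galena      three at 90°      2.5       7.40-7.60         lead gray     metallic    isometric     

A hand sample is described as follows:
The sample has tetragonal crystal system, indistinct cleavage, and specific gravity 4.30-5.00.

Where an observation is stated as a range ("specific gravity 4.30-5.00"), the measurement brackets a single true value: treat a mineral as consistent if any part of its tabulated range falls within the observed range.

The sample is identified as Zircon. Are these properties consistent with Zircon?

Tetragonal crystal system — is consistent with Zircon (tetragonal system).
Indistinct cleavage — is consistent with Zircon (cleavage poor).
Specific gravity 4.30-5.00 — is consistent with Zircon (SG 4.60-4.70).
All observations are consistent with the tabulated values for Zircon.

Consistent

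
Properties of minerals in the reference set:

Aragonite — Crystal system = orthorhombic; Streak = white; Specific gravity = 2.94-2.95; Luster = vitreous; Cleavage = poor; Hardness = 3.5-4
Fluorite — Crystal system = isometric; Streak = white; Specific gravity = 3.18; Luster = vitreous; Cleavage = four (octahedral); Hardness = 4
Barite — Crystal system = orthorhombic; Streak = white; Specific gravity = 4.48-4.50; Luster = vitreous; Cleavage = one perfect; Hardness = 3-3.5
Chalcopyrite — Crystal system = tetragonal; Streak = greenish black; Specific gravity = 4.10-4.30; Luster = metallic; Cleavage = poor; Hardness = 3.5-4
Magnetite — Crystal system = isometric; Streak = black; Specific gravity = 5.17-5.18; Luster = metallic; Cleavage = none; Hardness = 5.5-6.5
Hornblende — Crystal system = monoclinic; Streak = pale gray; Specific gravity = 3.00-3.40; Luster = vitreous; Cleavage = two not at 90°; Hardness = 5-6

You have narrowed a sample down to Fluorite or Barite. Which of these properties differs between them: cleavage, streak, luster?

Cleavage: Fluorite four (octahedral), Barite one perfect — different.
Streak: both white — same for both.
Luster: both vitreous — same for both.
Only cleavage differs between Fluorite and Barite among the listed tests.

cleavage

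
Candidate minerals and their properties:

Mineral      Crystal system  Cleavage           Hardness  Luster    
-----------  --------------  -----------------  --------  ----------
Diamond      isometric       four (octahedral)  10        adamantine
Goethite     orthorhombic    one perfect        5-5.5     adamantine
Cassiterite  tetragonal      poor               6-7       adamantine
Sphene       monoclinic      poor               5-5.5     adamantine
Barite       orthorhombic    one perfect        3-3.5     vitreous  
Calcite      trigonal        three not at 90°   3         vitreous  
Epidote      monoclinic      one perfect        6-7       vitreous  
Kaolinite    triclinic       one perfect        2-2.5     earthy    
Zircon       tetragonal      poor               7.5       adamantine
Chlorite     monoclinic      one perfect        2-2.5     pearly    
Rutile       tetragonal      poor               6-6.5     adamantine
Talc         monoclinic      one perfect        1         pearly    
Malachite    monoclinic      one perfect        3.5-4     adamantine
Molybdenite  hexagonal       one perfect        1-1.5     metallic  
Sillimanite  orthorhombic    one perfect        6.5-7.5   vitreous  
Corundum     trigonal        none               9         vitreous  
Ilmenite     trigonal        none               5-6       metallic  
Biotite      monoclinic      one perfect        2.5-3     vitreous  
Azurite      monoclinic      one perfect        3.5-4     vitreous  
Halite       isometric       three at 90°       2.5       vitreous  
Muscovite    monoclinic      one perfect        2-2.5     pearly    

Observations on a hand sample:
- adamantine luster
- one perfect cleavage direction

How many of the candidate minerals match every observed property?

Adamantine luster — leaves Diamond, Goethite, Cassiterite, Sphene, Zircon, Rutile, Malachite.
One perfect cleavage direction — Goethite, Malachite remain.
The minerals that satisfy all observations are Goethite, Malachite.
That is 2 minerals.

2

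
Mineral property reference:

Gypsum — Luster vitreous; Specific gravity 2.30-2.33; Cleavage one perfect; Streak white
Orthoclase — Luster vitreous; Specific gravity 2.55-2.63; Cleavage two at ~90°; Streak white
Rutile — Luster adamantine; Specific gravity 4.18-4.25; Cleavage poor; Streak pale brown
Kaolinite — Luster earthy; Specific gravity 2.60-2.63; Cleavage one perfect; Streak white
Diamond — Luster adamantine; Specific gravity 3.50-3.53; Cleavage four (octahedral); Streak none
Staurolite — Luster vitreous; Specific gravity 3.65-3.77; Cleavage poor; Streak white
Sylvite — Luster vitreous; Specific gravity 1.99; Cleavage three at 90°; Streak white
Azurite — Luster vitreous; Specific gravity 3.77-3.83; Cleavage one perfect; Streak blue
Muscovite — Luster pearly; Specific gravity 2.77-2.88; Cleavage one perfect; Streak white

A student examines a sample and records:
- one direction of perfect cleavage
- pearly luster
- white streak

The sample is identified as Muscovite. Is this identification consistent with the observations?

Consistent

One direction of perfect cleavage — matches Muscovite (cleavage one perfect).
Pearly luster — matches Muscovite (pearly luster).
White streak — matches Muscovite (white streak).
All observations are consistent with the tabulated values for Muscovite.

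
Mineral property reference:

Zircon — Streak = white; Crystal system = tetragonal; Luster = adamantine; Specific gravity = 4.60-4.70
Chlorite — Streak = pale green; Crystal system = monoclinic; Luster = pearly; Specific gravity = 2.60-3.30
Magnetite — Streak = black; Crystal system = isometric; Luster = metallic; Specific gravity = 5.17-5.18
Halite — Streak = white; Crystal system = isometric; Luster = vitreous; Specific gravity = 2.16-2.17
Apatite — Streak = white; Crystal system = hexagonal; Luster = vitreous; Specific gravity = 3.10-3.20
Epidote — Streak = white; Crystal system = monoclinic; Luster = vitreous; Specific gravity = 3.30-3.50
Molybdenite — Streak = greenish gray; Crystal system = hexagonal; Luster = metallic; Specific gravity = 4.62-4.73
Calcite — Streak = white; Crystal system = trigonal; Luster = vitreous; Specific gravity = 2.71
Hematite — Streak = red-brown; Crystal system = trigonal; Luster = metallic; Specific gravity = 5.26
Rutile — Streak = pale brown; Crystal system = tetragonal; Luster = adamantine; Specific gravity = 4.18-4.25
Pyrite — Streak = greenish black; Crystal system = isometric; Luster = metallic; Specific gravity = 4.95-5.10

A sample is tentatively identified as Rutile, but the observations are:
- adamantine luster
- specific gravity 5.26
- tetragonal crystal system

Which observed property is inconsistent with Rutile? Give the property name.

Adamantine luster: Rutile has adamantine luster — agrees.
Specific gravity 5.26: Rutile has SG 4.18-4.25 — inconsistent.
Tetragonal crystal system: Rutile has tetragonal system — agrees.
Only the specific gravity is inconsistent.

specific gravity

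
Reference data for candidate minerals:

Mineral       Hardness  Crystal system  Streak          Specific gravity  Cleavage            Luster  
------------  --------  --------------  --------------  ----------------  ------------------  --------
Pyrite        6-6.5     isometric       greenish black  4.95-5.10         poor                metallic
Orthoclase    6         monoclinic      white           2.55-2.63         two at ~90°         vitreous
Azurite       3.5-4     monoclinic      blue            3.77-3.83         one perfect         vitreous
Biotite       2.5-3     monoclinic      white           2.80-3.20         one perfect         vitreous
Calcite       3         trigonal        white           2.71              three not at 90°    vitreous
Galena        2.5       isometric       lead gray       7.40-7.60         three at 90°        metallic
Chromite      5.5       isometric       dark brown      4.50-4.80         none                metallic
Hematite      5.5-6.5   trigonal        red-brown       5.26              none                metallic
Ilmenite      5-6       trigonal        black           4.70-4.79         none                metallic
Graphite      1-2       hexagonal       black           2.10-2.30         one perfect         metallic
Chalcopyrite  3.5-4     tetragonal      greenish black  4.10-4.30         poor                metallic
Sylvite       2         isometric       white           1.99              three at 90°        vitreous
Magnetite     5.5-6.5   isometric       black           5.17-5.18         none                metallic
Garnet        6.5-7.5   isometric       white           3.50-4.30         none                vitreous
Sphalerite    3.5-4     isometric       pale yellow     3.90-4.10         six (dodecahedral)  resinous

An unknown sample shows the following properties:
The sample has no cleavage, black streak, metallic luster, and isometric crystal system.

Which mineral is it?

Magnetite

No cleavage — narrows the field to Chromite, Hematite, Ilmenite, Magnetite, Garnet.
Black streak — leaves Ilmenite, Magnetite.
Metallic luster — every remaining candidate is consistent.
Isometric crystal system eliminates Ilmenite.
Only Magnetite satisfies all observations.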